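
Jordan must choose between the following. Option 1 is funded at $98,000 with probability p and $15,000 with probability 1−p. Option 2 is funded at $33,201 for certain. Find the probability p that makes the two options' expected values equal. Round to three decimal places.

p·98000 + (1−p)·15000 = 33201
83000p + 15000 = 33201
p = (33201 − 15000) / 83000

p = 0.219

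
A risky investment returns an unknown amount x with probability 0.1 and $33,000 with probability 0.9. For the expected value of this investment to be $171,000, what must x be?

x = $1,413,000

0.1·x + 0.9·33000 = 171000
0.1·x = 171000 − 29700 = 141300
x = 141300 / 0.1 = 1413000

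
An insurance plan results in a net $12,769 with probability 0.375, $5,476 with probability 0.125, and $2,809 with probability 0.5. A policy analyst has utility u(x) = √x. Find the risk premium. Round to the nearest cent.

$773.86

E[u] = 0.375·√12769 + 0.125·√5476 + 0.5·√2809 = 0.375·113 + 0.125·74 + 0.5·53 = 78.125
CE = (78.125)² = 6103.515625
Risk premium = EV − CE = 6877.375 − 6103.515625 = 773.859375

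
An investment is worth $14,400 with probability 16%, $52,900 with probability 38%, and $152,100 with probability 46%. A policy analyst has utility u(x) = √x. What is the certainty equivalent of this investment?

$81,796

E[u] = 0.16·√14400 + 0.38·√52900 + 0.46·√152100 = 0.16·120 + 0.38·230 + 0.46·390 = 286
CE = (286)² = 81796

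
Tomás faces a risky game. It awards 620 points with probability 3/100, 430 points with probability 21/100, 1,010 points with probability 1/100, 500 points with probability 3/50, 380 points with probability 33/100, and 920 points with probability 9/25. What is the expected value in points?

605.6 points

EV = 3/100 × 620 + 21/100 × 430 + 1/100 × 1010 + 3/50 × 500 + 33/100 × 380 + 9/25 × 920 = 18.6 + 90.3 + 10.1 + 30 + 125.4 + 331.2 = 605.6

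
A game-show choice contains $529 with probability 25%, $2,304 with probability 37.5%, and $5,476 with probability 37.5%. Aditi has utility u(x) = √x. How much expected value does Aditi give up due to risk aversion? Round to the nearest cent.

E[u] = 0.25·√529 + 0.375·√2304 + 0.375·√5476 = 0.25·23 + 0.375·48 + 0.375·74 = 51.5
CE = (51.5)² = 2652.25
Risk premium = EV − CE = 3049.75 − 2652.25 = 397.5

$397.50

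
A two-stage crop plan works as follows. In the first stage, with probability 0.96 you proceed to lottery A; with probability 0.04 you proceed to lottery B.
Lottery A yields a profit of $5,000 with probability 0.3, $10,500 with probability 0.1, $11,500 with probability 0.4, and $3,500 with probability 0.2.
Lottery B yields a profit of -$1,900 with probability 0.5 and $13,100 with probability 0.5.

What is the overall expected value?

$7,760

EV(A) = 0.3 × 5000 + 0.1 × 10500 + 0.4 × 11500 + 0.2 × 3500 = 1500 + 1050 + 4600 + 700 = 7850
EV(B) = 0.5 × (-1900) + 0.5 × 13100 = -950 + 6550 = 5600
Overall = 0.96 × 7850 + 0.04 × 5600 = 7536 + 224 = 7760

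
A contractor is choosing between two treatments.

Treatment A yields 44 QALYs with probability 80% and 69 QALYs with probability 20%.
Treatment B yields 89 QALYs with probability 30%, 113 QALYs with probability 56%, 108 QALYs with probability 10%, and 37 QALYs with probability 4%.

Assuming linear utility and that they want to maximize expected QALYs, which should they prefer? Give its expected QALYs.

Treatment A = 0.8 × 44 + 0.2 × 69 = 35.2 + 13.8 = 49
Treatment B = 0.3 × 89 + 0.56 × 113 + 0.1 × 108 + 0.04 × 37 = 26.7 + 63.28 + 10.8 + 1.48 = 102.26

Treatment B (102.26 QALYs)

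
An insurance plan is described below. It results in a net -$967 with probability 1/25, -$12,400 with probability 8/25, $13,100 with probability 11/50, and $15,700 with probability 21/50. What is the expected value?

$5,469.32

EV = 1/25 × (-967) + 8/25 × (-12400) + 11/50 × 13100 + 21/50 × 15700 = -38.68 − 3968 + 2882 + 6594 = 5469.32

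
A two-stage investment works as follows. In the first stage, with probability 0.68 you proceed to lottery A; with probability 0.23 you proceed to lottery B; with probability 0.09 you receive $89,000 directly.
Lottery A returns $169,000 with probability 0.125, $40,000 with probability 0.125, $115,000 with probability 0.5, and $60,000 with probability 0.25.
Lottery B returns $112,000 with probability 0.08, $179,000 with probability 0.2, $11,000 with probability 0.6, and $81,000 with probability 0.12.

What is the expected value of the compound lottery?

$89,123.40

EV(A) = 0.125 × 169000 + 0.125 × 40000 + 0.5 × 115000 + 0.25 × 60000 = 21125 + 5000 + 57500 + 15000 = 98625
EV(B) = 0.08 × 112000 + 0.2 × 179000 + 0.6 × 11000 + 0.12 × 81000 = 8960 + 35800 + 6600 + 9720 = 61080
Branch C: 89000 (certain)
Overall = 0.68 × 98625 + 0.23 × 61080 + 0.09 × 89000 = 67065 + 14048.4 + 8010 = 89123.4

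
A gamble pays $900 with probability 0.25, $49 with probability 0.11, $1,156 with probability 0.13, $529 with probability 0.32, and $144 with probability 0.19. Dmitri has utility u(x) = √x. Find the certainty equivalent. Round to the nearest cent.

E[u] = 0.25·√900 + 0.11·√49 + 0.13·√1156 + 0.32·√529 + 0.19·√144 = 0.25·30 + 0.11·7 + 0.13·34 + 0.32·23 + 0.19·12 = 22.33
CE = (22.33)² = 498.6289

$498.63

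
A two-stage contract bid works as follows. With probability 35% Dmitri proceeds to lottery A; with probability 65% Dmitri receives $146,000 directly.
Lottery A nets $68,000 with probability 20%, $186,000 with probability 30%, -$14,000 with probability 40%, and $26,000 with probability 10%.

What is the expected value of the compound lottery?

$118,140

EV(A) = 0.2 × 68000 + 0.3 × 186000 + 0.4 × (-14000) + 0.1 × 26000 = 13600 + 55800 − 5600 + 2600 = 66400
Branch B: 146000 (certain)
Overall = 0.35 × 66400 + 0.65 × 146000 = 23240 + 94900 = 118140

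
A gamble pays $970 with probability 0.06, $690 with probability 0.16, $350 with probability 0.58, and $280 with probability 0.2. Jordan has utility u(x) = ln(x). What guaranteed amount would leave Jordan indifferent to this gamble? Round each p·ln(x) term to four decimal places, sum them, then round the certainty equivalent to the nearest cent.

$396.67

E[u] = 0.06·ln(970) + 0.16·ln(690) + 0.58·ln(350) + 0.2·ln(280) = 0.4126 + 1.0459 + 3.3976 + 1.1270 = 5.9831
CE = e^5.9831 ≈ 396.67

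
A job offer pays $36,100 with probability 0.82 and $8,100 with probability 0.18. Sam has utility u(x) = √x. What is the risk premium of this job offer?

E[u] = 0.82·√36100 + 0.18·√8100 = 0.82·190 + 0.18·90 = 172
CE = (172)² = 29584
Risk premium = EV − CE = 31060 − 29584 = 1476

$1,476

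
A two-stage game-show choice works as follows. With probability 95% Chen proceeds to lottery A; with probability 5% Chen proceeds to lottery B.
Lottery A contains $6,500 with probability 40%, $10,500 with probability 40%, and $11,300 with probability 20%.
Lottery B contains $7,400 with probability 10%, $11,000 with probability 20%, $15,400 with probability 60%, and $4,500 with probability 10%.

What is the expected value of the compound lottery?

$9,238.50

EV(A) = 0.4 × 6500 + 0.4 × 10500 + 0.2 × 11300 = 2600 + 4200 + 2260 = 9060
EV(B) = 0.1 × 7400 + 0.2 × 11000 + 0.6 × 15400 + 0.1 × 4500 = 740 + 2200 + 9240 + 450 = 12630
Overall = 0.95 × 9060 + 0.05 × 12630 = 8607 + 631.5 = 9238.5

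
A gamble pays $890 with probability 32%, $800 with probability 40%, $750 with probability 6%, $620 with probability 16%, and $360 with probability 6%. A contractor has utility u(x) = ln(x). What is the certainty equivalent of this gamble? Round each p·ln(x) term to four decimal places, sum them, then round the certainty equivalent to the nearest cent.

$754.61

E[u] = 0.32·ln(890) + 0.4·ln(800) + 0.06·ln(750) + 0.16·ln(620) + 0.06·ln(360) = 2.1732 + 2.6738 + 0.3972 + 1.0288 + 0.3532 = 6.6262
CE = e^6.6262 ≈ 754.61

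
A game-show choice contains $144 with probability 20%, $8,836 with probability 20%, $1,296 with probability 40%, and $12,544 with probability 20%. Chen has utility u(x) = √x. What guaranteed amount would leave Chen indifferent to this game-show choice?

$3,364

E[u] = 0.2·√144 + 0.2·√8836 + 0.4·√1296 + 0.2·√12544 = 0.2·12 + 0.2·94 + 0.4·36 + 0.2·112 = 58
CE = (58)² = 3364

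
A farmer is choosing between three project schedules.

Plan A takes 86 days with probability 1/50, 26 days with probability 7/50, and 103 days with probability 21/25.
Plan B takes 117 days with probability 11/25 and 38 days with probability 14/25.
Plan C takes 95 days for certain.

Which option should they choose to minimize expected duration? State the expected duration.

Plan B (72.76 days)

Plan A = 1/50 × 86 + 7/50 × 26 + 21/25 × 103 = 1.72 + 3.64 + 86.52 = 91.88
Plan B = 11/25 × 117 + 14/25 × 38 = 51.48 + 21.28 = 72.76
Plan C: 95 (certain)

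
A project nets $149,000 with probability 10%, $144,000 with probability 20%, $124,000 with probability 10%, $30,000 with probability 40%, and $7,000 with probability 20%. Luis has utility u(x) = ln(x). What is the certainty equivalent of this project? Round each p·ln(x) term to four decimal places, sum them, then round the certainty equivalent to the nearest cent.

$41,514.58

E[u] = 0.1·ln(149000) + 0.2·ln(144000) + 0.1·ln(124000) + 0.4·ln(30000) + 0.2·ln(7000) = 1.1912 + 2.3755 + 1.1728 + 4.1236 + 1.7707 = 10.6338
CE = e^10.6338 ≈ 41514.58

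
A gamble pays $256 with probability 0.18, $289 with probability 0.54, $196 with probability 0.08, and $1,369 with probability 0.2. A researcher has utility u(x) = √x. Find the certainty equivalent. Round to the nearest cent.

E[u] = 0.18·√256 + 0.54·√289 + 0.08·√196 + 0.2·√1369 = 0.18·16 + 0.54·17 + 0.08·14 + 0.2·37 = 20.58
CE = (20.58)² = 423.5364

$423.54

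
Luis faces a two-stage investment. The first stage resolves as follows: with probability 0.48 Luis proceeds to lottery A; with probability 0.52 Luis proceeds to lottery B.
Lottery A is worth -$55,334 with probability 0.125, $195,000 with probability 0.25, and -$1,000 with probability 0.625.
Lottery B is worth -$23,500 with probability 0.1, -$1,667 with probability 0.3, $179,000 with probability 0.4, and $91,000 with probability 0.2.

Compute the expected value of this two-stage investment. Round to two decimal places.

$64,993.91

EV(A) = 0.125 × (-55334) + 0.25 × 195000 + 0.625 × (-1000) = -6916.75 + 48750 − 625 = 41208.25
EV(B) = 0.1 × (-23500) + 0.3 × (-1667) + 0.4 × 179000 + 0.2 × 91000 = -2350 − 500.1 + 71600 + 18200 = 86949.9
Overall = 0.48 × 41208.25 + 0.52 × 86949.9 = 19779.96 + 45213.948 = 64993.908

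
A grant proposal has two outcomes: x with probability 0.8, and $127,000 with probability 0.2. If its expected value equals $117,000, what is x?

0.8·x + 0.2·127000 = 117000
0.8·x = 117000 − 25400 = 91600
x = 91600 / 0.8 = 114500

x = $114,500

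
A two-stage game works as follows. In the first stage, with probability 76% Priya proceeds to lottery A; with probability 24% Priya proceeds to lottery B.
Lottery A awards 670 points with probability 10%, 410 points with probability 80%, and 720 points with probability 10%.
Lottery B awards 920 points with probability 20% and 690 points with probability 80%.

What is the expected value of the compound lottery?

EV(A) = 0.1 × 670 + 0.8 × 410 + 0.1 × 720 = 67 + 328 + 72 = 467
EV(B) = 0.2 × 920 + 0.8 × 690 = 184 + 552 = 736
Overall = 0.76 × 467 + 0.24 × 736 = 354.92 + 176.64 = 531.56

531.56 points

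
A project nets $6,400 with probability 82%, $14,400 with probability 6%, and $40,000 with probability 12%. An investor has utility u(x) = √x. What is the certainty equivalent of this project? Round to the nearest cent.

$9,370.24

E[u] = 0.82·√6400 + 0.06·√14400 + 0.12·√40000 = 0.82·80 + 0.06·120 + 0.12·200 = 96.8
CE = (96.8)² = 9370.24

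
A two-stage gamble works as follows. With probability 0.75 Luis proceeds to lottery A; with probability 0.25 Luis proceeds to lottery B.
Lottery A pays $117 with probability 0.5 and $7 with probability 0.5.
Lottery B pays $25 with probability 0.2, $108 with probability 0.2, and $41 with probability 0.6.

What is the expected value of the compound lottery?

EV(A) = 0.5 × 117 + 0.5 × 7 = 58.5 + 3.5 = 62
EV(B) = 0.2 × 25 + 0.2 × 108 + 0.6 × 41 = 5 + 21.6 + 24.6 = 51.2
Overall = 0.75 × 62 + 0.25 × 51.2 = 46.5 + 12.8 = 59.3

$59.30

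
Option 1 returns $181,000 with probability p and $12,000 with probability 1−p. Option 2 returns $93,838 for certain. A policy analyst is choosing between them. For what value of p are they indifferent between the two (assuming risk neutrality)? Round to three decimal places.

p·181000 + (1−p)·12000 = 93838
169000p + 12000 = 93838
p = (93838 − 12000) / 169000

p = 0.484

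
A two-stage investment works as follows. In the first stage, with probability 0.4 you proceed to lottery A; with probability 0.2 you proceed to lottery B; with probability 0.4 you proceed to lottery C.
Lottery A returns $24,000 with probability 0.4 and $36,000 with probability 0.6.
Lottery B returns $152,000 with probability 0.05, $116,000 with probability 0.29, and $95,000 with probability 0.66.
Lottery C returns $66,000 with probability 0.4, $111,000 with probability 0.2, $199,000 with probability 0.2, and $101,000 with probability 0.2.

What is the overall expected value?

EV(A) = 0.4 × 24000 + 0.6 × 36000 = 9600 + 21600 = 31200
EV(B) = 0.05 × 152000 + 0.29 × 116000 + 0.66 × 95000 = 7600 + 33640 + 62700 = 103940
EV(C) = 0.4 × 66000 + 0.2 × 111000 + 0.2 × 199000 + 0.2 × 101000 = 26400 + 22200 + 39800 + 20200 = 108600
Overall = 0.4 × 31200 + 0.2 × 103940 + 0.4 × 108600 = 12480 + 20788 + 43440 = 76708

$76,708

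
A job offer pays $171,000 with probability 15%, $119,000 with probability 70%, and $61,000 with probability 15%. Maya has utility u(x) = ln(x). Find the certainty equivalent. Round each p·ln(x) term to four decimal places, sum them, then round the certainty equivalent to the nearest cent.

E[u] = 0.15·ln(171000) + 0.7·ln(119000) + 0.15·ln(61000) = 1.8074 + 8.1808 + 1.6528 = 11.6410
CE = e^11.6410 ≈ 113663.77

$113,663.77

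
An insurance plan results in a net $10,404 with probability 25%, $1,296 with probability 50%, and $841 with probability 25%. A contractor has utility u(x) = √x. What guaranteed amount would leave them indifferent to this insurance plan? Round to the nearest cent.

$2,575.56

E[u] = 0.25·√10404 + 0.5·√1296 + 0.25·√841 = 0.25·102 + 0.5·36 + 0.25·29 = 50.75
CE = (50.75)² = 2575.5625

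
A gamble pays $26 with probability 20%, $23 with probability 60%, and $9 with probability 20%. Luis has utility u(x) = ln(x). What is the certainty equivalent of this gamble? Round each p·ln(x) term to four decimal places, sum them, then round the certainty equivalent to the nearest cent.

$19.54

E[u] = 0.2·ln(26) + 0.6·ln(23) + 0.2·ln(9) = 0.6516 + 1.8813 + 0.4394 = 2.9723
CE = e^2.9723 ≈ 19.54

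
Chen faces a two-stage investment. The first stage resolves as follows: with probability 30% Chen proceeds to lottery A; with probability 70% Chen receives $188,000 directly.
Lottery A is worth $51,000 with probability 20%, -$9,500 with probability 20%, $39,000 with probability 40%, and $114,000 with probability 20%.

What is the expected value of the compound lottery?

EV(A) = 0.2 × 51000 + 0.2 × (-9500) + 0.4 × 39000 + 0.2 × 114000 = 10200 − 1900 + 15600 + 22800 = 46700
Branch B: 188000 (certain)
Overall = 0.3 × 46700 + 0.7 × 188000 = 14010 + 131600 = 145610

$145,610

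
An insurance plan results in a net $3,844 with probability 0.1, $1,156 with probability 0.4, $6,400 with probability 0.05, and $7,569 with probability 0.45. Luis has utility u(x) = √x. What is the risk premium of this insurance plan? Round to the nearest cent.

E[u] = 0.1·√3844 + 0.4·√1156 + 0.05·√6400 + 0.45·√7569 = 0.1·62 + 0.4·34 + 0.05·80 + 0.45·87 = 62.95
CE = (62.95)² = 3962.7025
Risk premium = EV − CE = 4572.85 − 3962.7025 = 610.1475

$610.15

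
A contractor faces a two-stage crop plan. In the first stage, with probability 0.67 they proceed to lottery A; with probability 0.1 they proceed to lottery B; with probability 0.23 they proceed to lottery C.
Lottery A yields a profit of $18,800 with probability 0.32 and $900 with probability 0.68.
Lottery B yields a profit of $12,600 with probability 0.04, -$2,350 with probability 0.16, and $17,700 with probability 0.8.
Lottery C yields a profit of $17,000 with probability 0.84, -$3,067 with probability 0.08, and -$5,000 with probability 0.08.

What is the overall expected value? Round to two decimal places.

EV(A) = 0.32 × 18800 + 0.68 × 900 = 6016 + 612 = 6628
EV(B) = 0.04 × 12600 + 0.16 × (-2350) + 0.8 × 17700 = 504 − 376 + 14160 = 14288
EV(C) = 0.84 × 17000 + 0.08 × (-3067) + 0.08 × (-5000) = 14280 − 245.36 − 400 = 13634.64
Overall = 0.67 × 6628 + 0.1 × 14288 + 0.23 × 13634.64 = 4440.76 + 1428.8 + 3135.9672 = 9005.5272

$9,005.53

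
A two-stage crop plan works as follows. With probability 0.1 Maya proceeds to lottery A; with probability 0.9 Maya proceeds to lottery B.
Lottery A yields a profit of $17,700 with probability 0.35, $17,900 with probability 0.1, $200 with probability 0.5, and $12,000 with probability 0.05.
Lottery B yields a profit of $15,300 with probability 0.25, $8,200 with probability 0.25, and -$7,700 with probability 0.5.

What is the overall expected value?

EV(A) = 0.35 × 17700 + 0.1 × 17900 + 0.5 × 200 + 0.05 × 12000 = 6195 + 1790 + 100 + 600 = 8685
EV(B) = 0.25 × 15300 + 0.25 × 8200 + 0.5 × (-7700) = 3825 + 2050 − 3850 = 2025
Overall = 0.1 × 8685 + 0.9 × 2025 = 868.5 + 1822.5 = 2691

$2,691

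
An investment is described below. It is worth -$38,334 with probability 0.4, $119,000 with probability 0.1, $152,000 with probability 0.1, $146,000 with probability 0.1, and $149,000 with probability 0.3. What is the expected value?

$71,066.40

EV = 0.4 × (-38334) + 0.1 × 119000 + 0.1 × 152000 + 0.1 × 146000 + 0.3 × 149000 = -15333.6 + 11900 + 15200 + 14600 + 44700 = 71066.4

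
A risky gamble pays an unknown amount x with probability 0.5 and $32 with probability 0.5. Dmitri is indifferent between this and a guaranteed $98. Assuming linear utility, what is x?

0.5·x + 0.5·32 = 98
0.5·x = 98 − 16 = 82
x = 82 / 0.5 = 164

x = $164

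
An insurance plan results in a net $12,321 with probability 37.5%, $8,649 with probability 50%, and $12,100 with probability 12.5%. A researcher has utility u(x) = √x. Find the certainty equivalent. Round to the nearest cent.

E[u] = 0.375·√12321 + 0.5·√8649 + 0.125·√12100 = 0.375·111 + 0.5·93 + 0.125·110 = 101.875
CE = (101.875)² = 10378.515625

$10,378.52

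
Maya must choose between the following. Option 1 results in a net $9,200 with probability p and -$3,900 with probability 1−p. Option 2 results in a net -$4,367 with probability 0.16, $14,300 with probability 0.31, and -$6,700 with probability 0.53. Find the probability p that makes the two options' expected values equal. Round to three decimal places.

EV(Option 2) = 0.16 × (-4367) + 0.31 × 14300 + 0.53 × (-6700) = -698.72 + 4433 − 3551 = 183.28
p·9200 + (1−p)·(-3900) = 183.28
13100p − 3900 = 183.28
p = (183.28 + 3900) / 13100

p = 0.312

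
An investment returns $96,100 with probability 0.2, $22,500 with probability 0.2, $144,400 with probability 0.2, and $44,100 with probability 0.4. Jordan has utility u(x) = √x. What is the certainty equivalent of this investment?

E[u] = 0.2·√96100 + 0.2·√22500 + 0.2·√144400 + 0.4·√44100 = 0.2·310 + 0.2·150 + 0.2·380 + 0.4·210 = 252
CE = (252)² = 63504

$63,504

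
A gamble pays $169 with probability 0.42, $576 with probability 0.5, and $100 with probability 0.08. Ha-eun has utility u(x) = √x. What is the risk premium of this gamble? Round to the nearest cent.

E[u] = 0.42·√169 + 0.5·√576 + 0.08·√100 = 0.42·13 + 0.5·24 + 0.08·10 = 18.26
CE = (18.26)² = 333.4276
Risk premium = EV − CE = 366.98 − 333.4276 = 33.5524

$33.55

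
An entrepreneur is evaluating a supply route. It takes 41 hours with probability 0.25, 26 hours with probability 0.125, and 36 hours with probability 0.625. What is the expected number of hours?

EV = 0.25 × 41 + 0.125 × 26 + 0.625 × 36 = 10.25 + 3.25 + 22.5 = 36

36 hours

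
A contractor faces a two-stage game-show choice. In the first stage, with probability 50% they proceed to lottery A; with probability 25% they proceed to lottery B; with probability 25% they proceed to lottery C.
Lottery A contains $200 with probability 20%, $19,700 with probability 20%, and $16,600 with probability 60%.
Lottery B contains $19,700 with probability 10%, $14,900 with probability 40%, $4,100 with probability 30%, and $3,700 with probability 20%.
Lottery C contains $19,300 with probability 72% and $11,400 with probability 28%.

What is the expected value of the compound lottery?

$13,717

EV(A) = 0.2 × 200 + 0.2 × 19700 + 0.6 × 16600 = 40 + 3940 + 9960 = 13940
EV(B) = 0.1 × 19700 + 0.4 × 14900 + 0.3 × 4100 + 0.2 × 3700 = 1970 + 5960 + 1230 + 740 = 9900
EV(C) = 0.72 × 19300 + 0.28 × 11400 = 13896 + 3192 = 17088
Overall = 0.5 × 13940 + 0.25 × 9900 + 0.25 × 17088 = 6970 + 2475 + 4272 = 13717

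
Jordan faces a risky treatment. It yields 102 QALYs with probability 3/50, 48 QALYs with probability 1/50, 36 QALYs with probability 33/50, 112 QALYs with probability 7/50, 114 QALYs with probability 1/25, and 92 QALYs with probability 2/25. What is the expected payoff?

58.44 QALYs

EV = 3/50 × 102 + 1/50 × 48 + 33/50 × 36 + 7/50 × 112 + 1/25 × 114 + 2/25 × 92 = 6.12 + 0.96 + 23.76 + 15.68 + 4.56 + 7.36 = 58.44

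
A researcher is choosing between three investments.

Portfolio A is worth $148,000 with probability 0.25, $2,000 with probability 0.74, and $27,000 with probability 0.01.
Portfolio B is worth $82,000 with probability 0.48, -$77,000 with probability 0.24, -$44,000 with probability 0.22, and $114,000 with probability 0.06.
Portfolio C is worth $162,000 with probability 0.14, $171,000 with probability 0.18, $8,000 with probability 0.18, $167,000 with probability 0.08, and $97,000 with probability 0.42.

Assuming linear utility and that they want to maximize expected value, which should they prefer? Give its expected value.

Portfolio A = 0.25 × 148000 + 0.74 × 2000 + 0.01 × 27000 = 37000 + 1480 + 270 = 38750
Portfolio B = 0.48 × 82000 + 0.24 × (-77000) + 0.22 × (-44000) + 0.06 × 114000 = 39360 − 18480 − 9680 + 6840 = 18040
Portfolio C = 0.14 × 162000 + 0.18 × 171000 + 0.18 × 8000 + 0.08 × 167000 + 0.42 × 97000 = 22680 + 30780 + 1440 + 13360 + 40740 = 109000

Portfolio C ($109,000)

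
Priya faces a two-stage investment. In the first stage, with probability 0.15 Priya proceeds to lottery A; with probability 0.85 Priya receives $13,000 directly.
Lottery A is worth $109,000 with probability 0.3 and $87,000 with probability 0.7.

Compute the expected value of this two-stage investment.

EV(A) = 0.3 × 109000 + 0.7 × 87000 = 32700 + 60900 = 93600
Branch B: 13000 (certain)
Overall = 0.15 × 93600 + 0.85 × 13000 = 14040 + 11050 = 25090

$25,090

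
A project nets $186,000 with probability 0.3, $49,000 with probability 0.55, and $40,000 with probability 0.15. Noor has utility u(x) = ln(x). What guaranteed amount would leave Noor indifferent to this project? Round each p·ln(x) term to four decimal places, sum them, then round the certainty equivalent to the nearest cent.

$70,926.54

E[u] = 0.3·ln(186000) + 0.55·ln(49000) + 0.15·ln(40000) = 3.6401 + 5.9398 + 1.5895 = 11.1694
CE = e^11.1694 ≈ 70926.54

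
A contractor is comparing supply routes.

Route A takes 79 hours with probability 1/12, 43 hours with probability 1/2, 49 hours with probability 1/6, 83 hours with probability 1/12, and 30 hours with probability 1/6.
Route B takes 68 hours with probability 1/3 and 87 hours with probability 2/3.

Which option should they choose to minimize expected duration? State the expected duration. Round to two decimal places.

Route A = 1/12 × 79 + 1/2 × 43 + 1/6 × 49 + 1/12 × 83 + 1/6 × 30 = 6.5833 + 21.5 + 8.1667 + 6.9167 + 5 = 48.1667
Route B = 1/3 × 68 + 2/3 × 87 = 22.6667 + 58 = 80.6667

Route A (48.17 hours)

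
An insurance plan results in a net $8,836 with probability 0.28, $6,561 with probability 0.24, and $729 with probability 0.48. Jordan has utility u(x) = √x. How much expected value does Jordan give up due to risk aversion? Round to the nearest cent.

E[u] = 0.28·√8836 + 0.24·√6561 + 0.48·√729 = 0.28·94 + 0.24·81 + 0.48·27 = 58.72
CE = (58.72)² = 3448.0384
Risk premium = EV − CE = 4398.64 − 3448.0384 = 950.6016

$950.60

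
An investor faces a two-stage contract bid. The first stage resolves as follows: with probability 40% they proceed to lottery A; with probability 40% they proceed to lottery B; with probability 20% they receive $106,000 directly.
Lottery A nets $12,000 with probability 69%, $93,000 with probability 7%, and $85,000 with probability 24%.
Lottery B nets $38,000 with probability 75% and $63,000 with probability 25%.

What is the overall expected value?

EV(A) = 0.69 × 12000 + 0.07 × 93000 + 0.24 × 85000 = 8280 + 6510 + 20400 = 35190
EV(B) = 0.75 × 38000 + 0.25 × 63000 = 28500 + 15750 = 44250
Branch C: 106000 (certain)
Overall = 0.4 × 35190 + 0.4 × 44250 + 0.2 × 106000 = 14076 + 17700 + 21200 = 52976

$52,976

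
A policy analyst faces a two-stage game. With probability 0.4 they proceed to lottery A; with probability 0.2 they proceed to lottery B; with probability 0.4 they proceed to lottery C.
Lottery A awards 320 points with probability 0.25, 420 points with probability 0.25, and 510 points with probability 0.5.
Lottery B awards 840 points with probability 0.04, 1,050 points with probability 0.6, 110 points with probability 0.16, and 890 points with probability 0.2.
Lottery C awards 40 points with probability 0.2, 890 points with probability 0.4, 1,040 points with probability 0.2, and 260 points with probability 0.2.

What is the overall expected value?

597.44 points

EV(A) = 0.25 × 320 + 0.25 × 420 + 0.5 × 510 = 80 + 105 + 255 = 440
EV(B) = 0.04 × 840 + 0.6 × 1050 + 0.16 × 110 + 0.2 × 890 = 33.6 + 630 + 17.6 + 178 = 859.2
EV(C) = 0.2 × 40 + 0.4 × 890 + 0.2 × 1040 + 0.2 × 260 = 8 + 356 + 208 + 52 = 624
Overall = 0.4 × 440 + 0.2 × 859.2 + 0.4 × 624 = 176 + 171.84 + 249.6 = 597.44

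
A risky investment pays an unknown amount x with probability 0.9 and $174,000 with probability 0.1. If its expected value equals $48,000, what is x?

x = $34,000

0.9·x + 0.1·174000 = 48000
0.9·x = 48000 − 17400 = 30600
x = 30600 / 0.9 = 34000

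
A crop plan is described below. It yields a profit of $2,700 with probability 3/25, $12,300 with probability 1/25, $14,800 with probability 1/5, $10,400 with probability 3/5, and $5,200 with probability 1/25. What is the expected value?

EV = 3/25 × 2700 + 1/25 × 12300 + 1/5 × 14800 + 3/5 × 10400 + 1/25 × 5200 = 324 + 492 + 2960 + 6240 + 208 = 10224

$10,224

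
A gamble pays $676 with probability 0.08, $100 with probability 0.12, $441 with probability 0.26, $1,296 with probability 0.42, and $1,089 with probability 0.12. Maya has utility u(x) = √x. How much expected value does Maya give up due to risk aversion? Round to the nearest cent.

E[u] = 0.08·√676 + 0.12·√100 + 0.26·√441 + 0.42·√1296 + 0.12·√1089 = 0.08·26 + 0.12·10 + 0.26·21 + 0.42·36 + 0.12·33 = 27.82
CE = (27.82)² = 773.9524
Risk premium = EV − CE = 855.74 − 773.9524 = 81.7876

$81.79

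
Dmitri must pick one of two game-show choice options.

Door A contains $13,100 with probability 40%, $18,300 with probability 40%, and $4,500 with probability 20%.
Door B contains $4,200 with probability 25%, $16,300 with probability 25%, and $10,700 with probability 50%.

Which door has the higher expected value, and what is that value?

Door A ($13,460)

Door A = 0.4 × 13100 + 0.4 × 18300 + 0.2 × 4500 = 5240 + 7320 + 900 = 13460
Door B = 0.25 × 4200 + 0.25 × 16300 + 0.5 × 10700 = 1050 + 4075 + 5350 = 10475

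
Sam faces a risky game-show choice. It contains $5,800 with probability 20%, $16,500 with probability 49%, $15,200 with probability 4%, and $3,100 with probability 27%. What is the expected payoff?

EV = 0.2 × 5800 + 0.49 × 16500 + 0.04 × 15200 + 0.27 × 3100 = 1160 + 8085 + 608 + 837 = 10690

$10,690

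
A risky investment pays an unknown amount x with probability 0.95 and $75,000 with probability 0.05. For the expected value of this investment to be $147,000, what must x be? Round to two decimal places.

x = $150,789.47

0.95·x + 0.05·75000 = 147000
0.95·x = 147000 − 3750 = 143250
x = 143250 / 0.95 = 150789.4737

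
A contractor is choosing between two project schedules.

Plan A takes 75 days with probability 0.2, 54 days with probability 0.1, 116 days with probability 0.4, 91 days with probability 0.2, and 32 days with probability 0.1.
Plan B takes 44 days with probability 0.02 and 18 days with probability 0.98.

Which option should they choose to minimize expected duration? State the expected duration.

Plan A = 0.2 × 75 + 0.1 × 54 + 0.4 × 116 + 0.2 × 91 + 0.1 × 32 = 15 + 5.4 + 46.4 + 18.2 + 3.2 = 88.2
Plan B = 0.02 × 44 + 0.98 × 18 = 0.88 + 17.64 = 18.52

Plan B (18.52 days)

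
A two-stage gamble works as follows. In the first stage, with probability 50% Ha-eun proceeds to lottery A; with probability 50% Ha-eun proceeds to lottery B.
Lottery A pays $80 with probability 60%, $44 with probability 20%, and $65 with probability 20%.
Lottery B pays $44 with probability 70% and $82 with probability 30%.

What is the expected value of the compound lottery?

$62.60

EV(A) = 0.6 × 80 + 0.2 × 44 + 0.2 × 65 = 48 + 8.8 + 13 = 69.8
EV(B) = 0.7 × 44 + 0.3 × 82 = 30.8 + 24.6 = 55.4
Overall = 0.5 × 69.8 + 0.5 × 55.4 = 34.9 + 27.7 = 62.6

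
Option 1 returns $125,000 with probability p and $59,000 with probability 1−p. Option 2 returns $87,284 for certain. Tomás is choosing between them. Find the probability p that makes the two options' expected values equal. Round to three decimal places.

p = 0.429

p·125000 + (1−p)·59000 = 87284
66000p + 59000 = 87284
p = (87284 − 59000) / 66000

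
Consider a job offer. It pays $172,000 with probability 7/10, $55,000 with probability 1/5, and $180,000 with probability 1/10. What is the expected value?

$149,400

EV = 7/10 × 172000 + 1/5 × 55000 + 1/10 × 180000 = 120400 + 11000 + 18000 = 149400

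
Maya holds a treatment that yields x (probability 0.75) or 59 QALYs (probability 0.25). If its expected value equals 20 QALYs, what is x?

0.75·x + 0.25·59 = 20
0.75·x = 20 − 14.75 = 5.25
x = 5.25 / 0.75 = 7

x = 7 QALYs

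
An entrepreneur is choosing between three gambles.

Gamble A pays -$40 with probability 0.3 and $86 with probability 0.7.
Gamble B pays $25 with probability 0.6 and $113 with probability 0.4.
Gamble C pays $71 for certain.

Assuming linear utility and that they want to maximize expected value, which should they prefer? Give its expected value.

Gamble A = 0.3 × (-40) + 0.7 × 86 = -12 + 60.2 = 48.2
Gamble B = 0.6 × 25 + 0.4 × 113 = 15 + 45.2 = 60.2
Gamble C: 71 (certain)

Gamble C ($71)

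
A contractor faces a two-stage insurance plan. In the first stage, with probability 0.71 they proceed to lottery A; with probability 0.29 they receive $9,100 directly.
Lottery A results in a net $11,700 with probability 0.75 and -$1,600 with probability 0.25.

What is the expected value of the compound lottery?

$8,585.25

EV(A) = 0.75 × 11700 + 0.25 × (-1600) = 8775 − 400 = 8375
Branch B: 9100 (certain)
Overall = 0.71 × 8375 + 0.29 × 9100 = 5946.25 + 2639 = 8585.25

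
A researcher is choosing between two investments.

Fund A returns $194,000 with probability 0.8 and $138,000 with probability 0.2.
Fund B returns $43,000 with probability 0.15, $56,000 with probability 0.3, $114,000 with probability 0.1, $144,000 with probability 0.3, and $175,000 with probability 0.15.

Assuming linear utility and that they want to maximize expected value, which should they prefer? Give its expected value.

Fund A ($182,800)

Fund A = 0.8 × 194000 + 0.2 × 138000 = 155200 + 27600 = 182800
Fund B = 0.15 × 43000 + 0.3 × 56000 + 0.1 × 114000 + 0.3 × 144000 + 0.15 × 175000 = 6450 + 16800 + 11400 + 43200 + 26250 = 104100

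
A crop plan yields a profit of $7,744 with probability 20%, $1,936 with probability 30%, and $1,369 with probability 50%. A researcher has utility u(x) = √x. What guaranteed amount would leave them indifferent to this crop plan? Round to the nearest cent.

$2,430.49

E[u] = 0.2·√7744 + 0.3·√1936 + 0.5·√1369 = 0.2·88 + 0.3·44 + 0.5·37 = 49.3
CE = (49.3)² = 2430.49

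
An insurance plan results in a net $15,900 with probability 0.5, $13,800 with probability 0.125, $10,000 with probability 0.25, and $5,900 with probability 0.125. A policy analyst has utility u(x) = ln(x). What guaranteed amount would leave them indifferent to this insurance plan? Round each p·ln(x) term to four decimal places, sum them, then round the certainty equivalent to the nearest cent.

$12,289.49

E[u] = 0.5·ln(15900) + 0.125·ln(13800) + 0.25·ln(10000) + 0.125·ln(5900) = 4.8370 + 1.1916 + 2.3026 + 1.0853 = 9.4165
CE = e^9.4165 ≈ 12289.49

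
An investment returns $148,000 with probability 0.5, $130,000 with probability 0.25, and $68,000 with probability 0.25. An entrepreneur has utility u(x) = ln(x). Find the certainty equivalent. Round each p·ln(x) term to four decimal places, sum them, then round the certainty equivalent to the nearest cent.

E[u] = 0.5·ln(148000) + 0.25·ln(130000) + 0.25·ln(68000) = 5.9525 + 2.9438 + 2.7818 = 11.6781
CE = e^11.6781 ≈ 117959.90

$117,959.90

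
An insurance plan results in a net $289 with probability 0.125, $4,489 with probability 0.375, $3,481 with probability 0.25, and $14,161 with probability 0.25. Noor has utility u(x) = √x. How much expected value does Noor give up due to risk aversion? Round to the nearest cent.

$981.94

E[u] = 0.125·√289 + 0.375·√4489 + 0.25·√3481 + 0.25·√14161 = 0.125·17 + 0.375·67 + 0.25·59 + 0.25·119 = 71.75
CE = (71.75)² = 5148.0625
Risk premium = EV − CE = 6130 − 5148.0625 = 981.9375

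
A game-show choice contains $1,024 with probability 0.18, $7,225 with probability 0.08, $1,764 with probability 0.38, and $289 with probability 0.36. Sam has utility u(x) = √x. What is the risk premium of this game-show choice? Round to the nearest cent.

E[u] = 0.18·√1024 + 0.08·√7225 + 0.38·√1764 + 0.36·√289 = 0.18·32 + 0.08·85 + 0.38·42 + 0.36·17 = 34.64
CE = (34.64)² = 1199.9296
Risk premium = EV − CE = 1536.68 − 1199.9296 = 336.7504

$336.75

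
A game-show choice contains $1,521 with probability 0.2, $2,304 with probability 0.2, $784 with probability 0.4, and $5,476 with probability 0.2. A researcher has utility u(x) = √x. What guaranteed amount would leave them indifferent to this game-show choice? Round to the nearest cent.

$1,883.56

E[u] = 0.2·√1521 + 0.2·√2304 + 0.4·√784 + 0.2·√5476 = 0.2·39 + 0.2·48 + 0.4·28 + 0.2·74 = 43.4
CE = (43.4)² = 1883.56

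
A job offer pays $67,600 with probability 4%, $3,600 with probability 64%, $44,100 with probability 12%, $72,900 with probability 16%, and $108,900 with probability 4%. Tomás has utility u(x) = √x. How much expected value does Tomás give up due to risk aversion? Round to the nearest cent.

E[u] = 0.04·√67600 + 0.64·√3600 + 0.12·√44100 + 0.16·√72900 + 0.04·√108900 = 0.04·260 + 0.64·60 + 0.12·210 + 0.16·270 + 0.04·330 = 130.4
CE = (130.4)² = 17004.16
Risk premium = EV − CE = 26320 − 17004.16 = 9315.84

$9,315.84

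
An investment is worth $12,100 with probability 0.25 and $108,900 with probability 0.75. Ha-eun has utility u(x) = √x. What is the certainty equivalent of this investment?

E[u] = 0.25·√12100 + 0.75·√108900 = 0.25·110 + 0.75·330 = 275
CE = (275)² = 75625

$75,625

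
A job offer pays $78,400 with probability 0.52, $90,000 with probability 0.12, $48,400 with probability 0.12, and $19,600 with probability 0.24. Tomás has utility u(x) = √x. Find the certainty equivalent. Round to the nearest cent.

$58,370.56

E[u] = 0.52·√78400 + 0.12·√90000 + 0.12·√48400 + 0.24·√19600 = 0.52·280 + 0.12·300 + 0.12·220 + 0.24·140 = 241.6
CE = (241.6)² = 58370.56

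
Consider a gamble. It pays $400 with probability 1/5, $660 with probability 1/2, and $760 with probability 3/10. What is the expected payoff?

$638

EV = 1/5 × 400 + 1/2 × 660 + 3/10 × 760 = 80 + 330 + 228 = 638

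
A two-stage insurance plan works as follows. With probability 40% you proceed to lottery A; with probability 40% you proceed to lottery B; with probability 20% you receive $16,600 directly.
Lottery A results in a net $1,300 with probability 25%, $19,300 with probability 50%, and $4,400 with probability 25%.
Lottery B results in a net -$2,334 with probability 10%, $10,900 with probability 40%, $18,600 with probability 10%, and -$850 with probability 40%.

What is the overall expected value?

EV(A) = 0.25 × 1300 + 0.5 × 19300 + 0.25 × 4400 = 325 + 9650 + 1100 = 11075
EV(B) = 0.1 × (-2334) + 0.4 × 10900 + 0.1 × 18600 + 0.4 × (-850) = -233.4 + 4360 + 1860 − 340 = 5646.6
Branch C: 16600 (certain)
Overall = 0.4 × 11075 + 0.4 × 5646.6 + 0.2 × 16600 = 4430 + 2258.64 + 3320 = 10008.64

$10,008.64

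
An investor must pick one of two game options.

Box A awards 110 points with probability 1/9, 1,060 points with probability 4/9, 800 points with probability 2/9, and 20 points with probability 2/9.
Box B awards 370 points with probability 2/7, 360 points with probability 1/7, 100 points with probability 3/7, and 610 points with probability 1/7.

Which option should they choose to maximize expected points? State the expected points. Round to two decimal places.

Box A (665.56 points)

Box A = 1/9 × 110 + 4/9 × 1060 + 2/9 × 800 + 2/9 × 20 = 12.2222 + 471.1111 + 177.7778 + 4.4444 = 665.5556
Box B = 2/7 × 370 + 1/7 × 360 + 3/7 × 100 + 1/7 × 610 = 105.7143 + 51.4286 + 42.8571 + 87.1429 = 287.1429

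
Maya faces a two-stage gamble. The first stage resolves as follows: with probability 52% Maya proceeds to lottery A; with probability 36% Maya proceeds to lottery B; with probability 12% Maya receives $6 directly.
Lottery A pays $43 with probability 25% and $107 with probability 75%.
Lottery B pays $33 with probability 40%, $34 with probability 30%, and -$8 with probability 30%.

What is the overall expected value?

EV(A) = 0.25 × 43 + 0.75 × 107 = 10.75 + 80.25 = 91
EV(B) = 0.4 × 33 + 0.3 × 34 + 0.3 × (-8) = 13.2 + 10.2 − 2.4 = 21
Branch C: 6 (certain)
Overall = 0.52 × 91 + 0.36 × 21 + 0.12 × 6 = 47.32 + 7.56 + 0.72 = 55.6

$55.60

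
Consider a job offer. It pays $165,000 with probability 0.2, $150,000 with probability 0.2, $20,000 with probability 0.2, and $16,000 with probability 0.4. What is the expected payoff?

$73,400

EV = 0.2 × 165000 + 0.2 × 150000 + 0.2 × 20000 + 0.4 × 16000 = 33000 + 30000 + 4000 + 6400 = 73400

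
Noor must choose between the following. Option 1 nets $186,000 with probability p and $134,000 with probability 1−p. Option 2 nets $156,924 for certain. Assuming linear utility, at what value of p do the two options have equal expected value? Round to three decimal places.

p·186000 + (1−p)·134000 = 156924
52000p + 134000 = 156924
p = (156924 − 134000) / 52000

p = 0.441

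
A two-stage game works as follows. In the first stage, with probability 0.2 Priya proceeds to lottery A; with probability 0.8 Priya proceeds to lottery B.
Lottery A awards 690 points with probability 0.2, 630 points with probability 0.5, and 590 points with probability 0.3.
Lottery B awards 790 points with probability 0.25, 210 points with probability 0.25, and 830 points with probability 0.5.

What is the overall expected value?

658 points

EV(A) = 0.2 × 690 + 0.5 × 630 + 0.3 × 590 = 138 + 315 + 177 = 630
EV(B) = 0.25 × 790 + 0.25 × 210 + 0.5 × 830 = 197.5 + 52.5 + 415 = 665
Overall = 0.2 × 630 + 0.8 × 665 = 126 + 532 = 658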